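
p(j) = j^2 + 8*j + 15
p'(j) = 2*j + 8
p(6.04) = 99.80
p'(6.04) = 20.08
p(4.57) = 72.44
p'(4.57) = 17.14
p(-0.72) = 9.76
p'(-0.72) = 6.56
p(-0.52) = 11.11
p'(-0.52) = 6.96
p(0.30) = 17.49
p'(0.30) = 8.60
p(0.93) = 23.30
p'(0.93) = 9.86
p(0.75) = 21.56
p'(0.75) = 9.50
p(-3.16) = -0.29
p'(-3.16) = 1.68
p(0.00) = 15.00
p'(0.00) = 8.00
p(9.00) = 168.00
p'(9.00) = 26.00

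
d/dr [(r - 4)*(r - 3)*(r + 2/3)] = 3*r^2 - 38*r/3 + 22/3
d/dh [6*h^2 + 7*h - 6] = 12*h + 7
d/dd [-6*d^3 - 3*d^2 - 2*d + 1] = -18*d^2 - 6*d - 2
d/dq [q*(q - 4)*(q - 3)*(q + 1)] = 4*q^3 - 18*q^2 + 10*q + 12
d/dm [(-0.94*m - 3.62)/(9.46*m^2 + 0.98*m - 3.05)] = (8.8924*m^2 + 68.4904*m + 6.4146)/(89.4916*m^4 + 18.5416*m^3 - 56.7456*m^2 - 5.978*m + 9.3025)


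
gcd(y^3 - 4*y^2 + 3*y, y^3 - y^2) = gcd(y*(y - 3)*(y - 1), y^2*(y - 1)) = y^2 - y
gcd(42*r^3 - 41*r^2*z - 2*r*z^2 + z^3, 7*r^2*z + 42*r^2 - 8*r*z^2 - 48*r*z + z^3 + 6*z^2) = 7*r^2 - 8*r*z + z^2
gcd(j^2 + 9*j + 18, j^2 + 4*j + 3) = j + 3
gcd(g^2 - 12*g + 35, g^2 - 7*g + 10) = g - 5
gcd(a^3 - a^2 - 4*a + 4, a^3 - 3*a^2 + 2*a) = a^2 - 3*a + 2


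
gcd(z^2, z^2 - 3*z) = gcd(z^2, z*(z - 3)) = z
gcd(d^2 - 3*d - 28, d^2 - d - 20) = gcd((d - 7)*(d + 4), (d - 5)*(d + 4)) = d + 4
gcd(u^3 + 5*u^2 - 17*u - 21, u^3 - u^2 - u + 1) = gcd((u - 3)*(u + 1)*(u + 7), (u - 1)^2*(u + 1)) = u + 1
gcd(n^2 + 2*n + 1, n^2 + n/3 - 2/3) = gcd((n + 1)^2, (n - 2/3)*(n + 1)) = n + 1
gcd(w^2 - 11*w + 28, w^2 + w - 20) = w - 4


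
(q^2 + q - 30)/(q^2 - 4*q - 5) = (q + 6)/(q + 1)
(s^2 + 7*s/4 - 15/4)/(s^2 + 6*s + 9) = (s - 5/4)/(s + 3)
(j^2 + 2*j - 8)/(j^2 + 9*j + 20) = (j - 2)/(j + 5)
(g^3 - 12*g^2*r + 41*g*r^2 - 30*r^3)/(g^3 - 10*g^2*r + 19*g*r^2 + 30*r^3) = (g - r)/(g + r)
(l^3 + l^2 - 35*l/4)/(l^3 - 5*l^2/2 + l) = (4*l^2 + 4*l - 35)/(2*(2*l^2 - 5*l + 2))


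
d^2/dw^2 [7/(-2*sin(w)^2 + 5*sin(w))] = 7*(16*sin(w) - 30 + 1/sin(w) + 60/sin(w)^2 - 50/sin(w)^3)/(2*sin(w) - 5)^3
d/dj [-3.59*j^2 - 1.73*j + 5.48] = -7.18*j - 1.73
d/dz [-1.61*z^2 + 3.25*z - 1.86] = 3.25 - 3.22*z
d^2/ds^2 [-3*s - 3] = 0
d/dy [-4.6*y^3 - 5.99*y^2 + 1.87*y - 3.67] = -13.8*y^2 - 11.98*y + 1.87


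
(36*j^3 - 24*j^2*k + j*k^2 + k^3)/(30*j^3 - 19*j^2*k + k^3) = (6*j + k)/(5*j + k)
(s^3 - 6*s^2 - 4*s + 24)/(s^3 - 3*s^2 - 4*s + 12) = (s - 6)/(s - 3)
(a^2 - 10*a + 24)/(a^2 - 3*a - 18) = (a - 4)/(a + 3)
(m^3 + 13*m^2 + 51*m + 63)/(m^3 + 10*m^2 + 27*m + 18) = (m^2 + 10*m + 21)/(m^2 + 7*m + 6)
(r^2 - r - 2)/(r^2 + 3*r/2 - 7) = 2*(r + 1)/(2*r + 7)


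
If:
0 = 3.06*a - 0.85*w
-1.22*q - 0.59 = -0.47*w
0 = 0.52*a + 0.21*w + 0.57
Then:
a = -0.45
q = -1.10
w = -1.61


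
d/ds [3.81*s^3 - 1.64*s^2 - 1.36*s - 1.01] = 11.43*s^2 - 3.28*s - 1.36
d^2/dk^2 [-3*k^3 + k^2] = 2 - 18*k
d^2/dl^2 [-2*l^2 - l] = -4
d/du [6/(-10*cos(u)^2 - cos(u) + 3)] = -6*(20*cos(u) + 1)*sin(u)/(10*cos(u)^2 + cos(u) - 3)^2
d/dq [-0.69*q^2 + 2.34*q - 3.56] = 2.34 - 1.38*q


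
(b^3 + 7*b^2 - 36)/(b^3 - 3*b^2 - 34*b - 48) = (b^2 + 4*b - 12)/(b^2 - 6*b - 16)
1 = 1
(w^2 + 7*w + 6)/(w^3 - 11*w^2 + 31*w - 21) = (w^2 + 7*w + 6)/(w^3 - 11*w^2 + 31*w - 21)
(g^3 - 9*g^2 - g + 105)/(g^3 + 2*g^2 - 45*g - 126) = (g - 5)/(g + 6)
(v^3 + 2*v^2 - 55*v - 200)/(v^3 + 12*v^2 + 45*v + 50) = (v - 8)/(v + 2)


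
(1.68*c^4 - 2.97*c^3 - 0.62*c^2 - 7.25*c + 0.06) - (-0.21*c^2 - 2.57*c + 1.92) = 1.68*c^4 - 2.97*c^3 - 0.41*c^2 - 4.68*c - 1.86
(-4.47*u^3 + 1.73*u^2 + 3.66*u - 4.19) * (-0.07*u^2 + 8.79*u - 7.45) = 0.3129*u^5 - 39.4124*u^4 + 48.252*u^3 + 19.5762*u^2 - 64.0971*u + 31.2155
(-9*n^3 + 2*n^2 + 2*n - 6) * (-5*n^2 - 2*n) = 45*n^5 + 8*n^4 - 14*n^3 + 26*n^2 + 12*n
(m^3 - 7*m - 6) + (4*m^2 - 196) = m^3 + 4*m^2 - 7*m - 202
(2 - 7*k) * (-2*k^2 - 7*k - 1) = 14*k^3 + 45*k^2 - 7*k - 2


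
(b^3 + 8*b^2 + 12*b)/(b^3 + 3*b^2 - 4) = b*(b + 6)/(b^2 + b - 2)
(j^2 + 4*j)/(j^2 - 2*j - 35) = j*(j + 4)/(j^2 - 2*j - 35)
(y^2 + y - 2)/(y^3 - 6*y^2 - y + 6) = (y + 2)/(y^2 - 5*y - 6)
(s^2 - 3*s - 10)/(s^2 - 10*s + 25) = (s + 2)/(s - 5)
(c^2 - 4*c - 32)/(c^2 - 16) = (c - 8)/(c - 4)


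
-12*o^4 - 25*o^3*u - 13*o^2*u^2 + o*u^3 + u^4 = (-4*o + u)*(o + u)^2*(3*o + u)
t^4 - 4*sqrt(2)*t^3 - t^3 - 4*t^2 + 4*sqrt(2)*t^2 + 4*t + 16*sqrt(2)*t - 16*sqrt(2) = (t - 2)*(t - 1)*(t + 2)*(t - 4*sqrt(2))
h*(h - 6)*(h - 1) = h^3 - 7*h^2 + 6*h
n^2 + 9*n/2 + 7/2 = (n + 1)*(n + 7/2)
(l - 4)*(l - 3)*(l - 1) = l^3 - 8*l^2 + 19*l - 12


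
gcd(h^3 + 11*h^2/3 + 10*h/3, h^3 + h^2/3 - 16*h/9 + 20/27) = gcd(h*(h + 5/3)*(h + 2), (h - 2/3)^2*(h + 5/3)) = h + 5/3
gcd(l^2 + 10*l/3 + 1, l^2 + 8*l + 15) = l + 3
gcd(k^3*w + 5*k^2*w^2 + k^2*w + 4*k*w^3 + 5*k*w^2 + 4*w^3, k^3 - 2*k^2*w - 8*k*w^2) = 1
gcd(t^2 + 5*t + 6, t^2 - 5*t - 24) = t + 3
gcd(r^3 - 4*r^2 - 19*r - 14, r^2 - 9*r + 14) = r - 7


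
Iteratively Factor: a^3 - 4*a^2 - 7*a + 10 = (a - 1)*(a^2 - 3*a - 10) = (a - 1)*(a + 2)*(a - 5)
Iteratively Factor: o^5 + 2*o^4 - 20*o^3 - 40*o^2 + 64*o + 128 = (o + 4)*(o^4 - 2*o^3 - 12*o^2 + 8*o + 32) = (o + 2)*(o + 4)*(o^3 - 4*o^2 - 4*o + 16) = (o + 2)^2*(o + 4)*(o^2 - 6*o + 8) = (o - 2)*(o + 2)^2*(o + 4)*(o - 4)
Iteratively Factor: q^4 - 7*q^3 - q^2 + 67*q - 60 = (q + 3)*(q^3 - 10*q^2 + 29*q - 20) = (q - 1)*(q + 3)*(q^2 - 9*q + 20) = (q - 4)*(q - 1)*(q + 3)*(q - 5)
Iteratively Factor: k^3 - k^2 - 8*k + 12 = (k - 2)*(k^2 + k - 6) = (k - 2)^2*(k + 3)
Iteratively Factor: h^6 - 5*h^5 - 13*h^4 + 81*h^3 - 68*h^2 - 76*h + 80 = (h - 2)*(h^5 - 3*h^4 - 19*h^3 + 43*h^2 + 18*h - 40) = (h - 2)^2*(h^4 - h^3 - 21*h^2 + h + 20) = (h - 2)^2*(h - 1)*(h^3 - 21*h - 20) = (h - 2)^2*(h - 1)*(h + 4)*(h^2 - 4*h - 5) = (h - 5)*(h - 2)^2*(h - 1)*(h + 4)*(h + 1)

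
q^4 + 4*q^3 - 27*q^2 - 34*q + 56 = (q - 4)*(q - 1)*(q + 2)*(q + 7)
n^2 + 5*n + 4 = (n + 1)*(n + 4)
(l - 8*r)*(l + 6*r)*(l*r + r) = l^3*r - 2*l^2*r^2 + l^2*r - 48*l*r^3 - 2*l*r^2 - 48*r^3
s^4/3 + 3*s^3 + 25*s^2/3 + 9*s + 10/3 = (s/3 + 1/3)*(s + 1)*(s + 2)*(s + 5)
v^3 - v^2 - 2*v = v*(v - 2)*(v + 1)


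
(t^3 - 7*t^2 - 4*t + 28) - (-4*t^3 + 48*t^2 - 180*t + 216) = 5*t^3 - 55*t^2 + 176*t - 188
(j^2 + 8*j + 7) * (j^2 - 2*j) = j^4 + 6*j^3 - 9*j^2 - 14*j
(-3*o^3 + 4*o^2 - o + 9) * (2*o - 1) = -6*o^4 + 11*o^3 - 6*o^2 + 19*o - 9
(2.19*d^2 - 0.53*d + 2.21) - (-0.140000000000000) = 2.19*d^2 - 0.53*d + 2.35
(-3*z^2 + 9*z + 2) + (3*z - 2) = -3*z^2 + 12*z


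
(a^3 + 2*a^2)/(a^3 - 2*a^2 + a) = a*(a + 2)/(a^2 - 2*a + 1)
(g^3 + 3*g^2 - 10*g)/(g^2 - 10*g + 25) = g*(g^2 + 3*g - 10)/(g^2 - 10*g + 25)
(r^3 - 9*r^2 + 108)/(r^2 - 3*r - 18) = r - 6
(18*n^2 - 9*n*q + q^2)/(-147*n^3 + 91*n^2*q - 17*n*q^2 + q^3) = (-6*n + q)/(49*n^2 - 14*n*q + q^2)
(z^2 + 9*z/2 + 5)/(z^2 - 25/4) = 2*(z + 2)/(2*z - 5)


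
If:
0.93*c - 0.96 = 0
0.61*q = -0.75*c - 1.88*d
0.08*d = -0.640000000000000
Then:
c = 1.03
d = -8.00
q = 23.39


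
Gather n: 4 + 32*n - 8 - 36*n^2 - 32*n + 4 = -36*n^2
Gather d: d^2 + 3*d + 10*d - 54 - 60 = d^2 + 13*d - 114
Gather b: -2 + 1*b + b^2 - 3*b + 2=b^2 - 2*b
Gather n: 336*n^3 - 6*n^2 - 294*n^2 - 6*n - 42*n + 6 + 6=336*n^3 - 300*n^2 - 48*n + 12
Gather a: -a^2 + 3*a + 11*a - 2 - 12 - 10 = -a^2 + 14*a - 24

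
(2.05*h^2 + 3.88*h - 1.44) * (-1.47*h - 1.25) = -3.0135*h^3 - 8.2661*h^2 - 2.7332*h + 1.8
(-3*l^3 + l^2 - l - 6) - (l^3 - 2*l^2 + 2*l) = -4*l^3 + 3*l^2 - 3*l - 6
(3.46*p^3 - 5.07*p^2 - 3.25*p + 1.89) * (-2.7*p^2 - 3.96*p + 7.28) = -9.342*p^5 - 0.0125999999999973*p^4 + 54.041*p^3 - 29.1426*p^2 - 31.1444*p + 13.7592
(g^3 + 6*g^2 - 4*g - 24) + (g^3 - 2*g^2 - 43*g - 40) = 2*g^3 + 4*g^2 - 47*g - 64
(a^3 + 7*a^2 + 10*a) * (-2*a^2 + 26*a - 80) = -2*a^5 + 12*a^4 + 82*a^3 - 300*a^2 - 800*a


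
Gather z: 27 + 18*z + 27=18*z + 54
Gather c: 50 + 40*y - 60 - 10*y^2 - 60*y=-10*y^2 - 20*y - 10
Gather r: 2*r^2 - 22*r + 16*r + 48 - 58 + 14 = 2*r^2 - 6*r + 4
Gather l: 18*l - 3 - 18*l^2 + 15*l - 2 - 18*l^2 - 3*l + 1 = -36*l^2 + 30*l - 4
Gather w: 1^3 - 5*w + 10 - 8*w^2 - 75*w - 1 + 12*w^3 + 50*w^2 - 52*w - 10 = 12*w^3 + 42*w^2 - 132*w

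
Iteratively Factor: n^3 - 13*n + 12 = (n - 1)*(n^2 + n - 12) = (n - 1)*(n + 4)*(n - 3)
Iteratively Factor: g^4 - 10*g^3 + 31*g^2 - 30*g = (g - 5)*(g^3 - 5*g^2 + 6*g) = (g - 5)*(g - 2)*(g^2 - 3*g) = (g - 5)*(g - 3)*(g - 2)*(g)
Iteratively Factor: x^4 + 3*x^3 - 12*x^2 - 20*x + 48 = (x + 3)*(x^3 - 12*x + 16) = (x - 2)*(x + 3)*(x^2 + 2*x - 8) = (x - 2)^2*(x + 3)*(x + 4)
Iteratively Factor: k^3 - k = (k + 1)*(k^2 - k) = (k - 1)*(k + 1)*(k)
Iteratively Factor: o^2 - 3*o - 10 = (o + 2)*(o - 5)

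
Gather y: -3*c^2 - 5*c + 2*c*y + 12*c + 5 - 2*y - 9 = -3*c^2 + 7*c + y*(2*c - 2) - 4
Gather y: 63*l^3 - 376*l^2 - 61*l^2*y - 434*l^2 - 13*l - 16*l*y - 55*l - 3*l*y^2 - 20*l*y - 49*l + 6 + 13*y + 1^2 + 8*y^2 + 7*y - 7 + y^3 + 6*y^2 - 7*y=63*l^3 - 810*l^2 - 117*l + y^3 + y^2*(14 - 3*l) + y*(-61*l^2 - 36*l + 13)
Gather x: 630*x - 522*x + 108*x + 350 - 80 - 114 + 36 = 216*x + 192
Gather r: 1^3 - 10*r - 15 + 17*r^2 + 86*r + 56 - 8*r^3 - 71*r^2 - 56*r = -8*r^3 - 54*r^2 + 20*r + 42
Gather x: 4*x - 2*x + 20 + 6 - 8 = 2*x + 18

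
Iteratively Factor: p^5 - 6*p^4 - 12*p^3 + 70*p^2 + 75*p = (p)*(p^4 - 6*p^3 - 12*p^2 + 70*p + 75) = p*(p - 5)*(p^3 - p^2 - 17*p - 15) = p*(p - 5)*(p + 3)*(p^2 - 4*p - 5) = p*(p - 5)*(p + 1)*(p + 3)*(p - 5)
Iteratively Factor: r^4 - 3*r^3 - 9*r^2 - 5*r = (r)*(r^3 - 3*r^2 - 9*r - 5) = r*(r + 1)*(r^2 - 4*r - 5) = r*(r - 5)*(r + 1)*(r + 1)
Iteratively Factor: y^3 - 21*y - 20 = (y + 1)*(y^2 - y - 20) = (y - 5)*(y + 1)*(y + 4)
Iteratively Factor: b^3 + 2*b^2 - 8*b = (b)*(b^2 + 2*b - 8) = b*(b - 2)*(b + 4)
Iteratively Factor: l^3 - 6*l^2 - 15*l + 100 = (l - 5)*(l^2 - l - 20) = (l - 5)*(l + 4)*(l - 5)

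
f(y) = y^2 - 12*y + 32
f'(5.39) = -1.22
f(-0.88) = 43.33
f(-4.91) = 115.03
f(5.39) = -3.63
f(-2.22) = 63.57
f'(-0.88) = -13.76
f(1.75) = 14.06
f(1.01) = 20.90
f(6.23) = -3.95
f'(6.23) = 0.46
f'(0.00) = -12.00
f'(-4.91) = -21.82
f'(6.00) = 0.00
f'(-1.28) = -14.56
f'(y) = 2*y - 12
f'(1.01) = -9.98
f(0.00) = 32.00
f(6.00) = -4.00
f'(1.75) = -8.50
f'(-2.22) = -16.44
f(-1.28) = 49.00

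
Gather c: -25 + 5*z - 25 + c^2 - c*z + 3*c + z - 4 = c^2 + c*(3 - z) + 6*z - 54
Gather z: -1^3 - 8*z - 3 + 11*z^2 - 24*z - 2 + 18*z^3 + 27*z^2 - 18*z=18*z^3 + 38*z^2 - 50*z - 6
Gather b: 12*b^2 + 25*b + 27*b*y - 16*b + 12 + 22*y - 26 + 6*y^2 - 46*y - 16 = 12*b^2 + b*(27*y + 9) + 6*y^2 - 24*y - 30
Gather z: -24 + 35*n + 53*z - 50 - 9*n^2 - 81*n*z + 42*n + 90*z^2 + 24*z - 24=-9*n^2 + 77*n + 90*z^2 + z*(77 - 81*n) - 98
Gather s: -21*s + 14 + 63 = 77 - 21*s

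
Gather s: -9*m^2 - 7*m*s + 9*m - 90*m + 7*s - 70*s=-9*m^2 - 81*m + s*(-7*m - 63)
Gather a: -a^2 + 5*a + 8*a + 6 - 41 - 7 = -a^2 + 13*a - 42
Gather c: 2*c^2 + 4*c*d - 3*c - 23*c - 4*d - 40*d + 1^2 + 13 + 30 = 2*c^2 + c*(4*d - 26) - 44*d + 44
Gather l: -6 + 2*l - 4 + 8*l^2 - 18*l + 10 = 8*l^2 - 16*l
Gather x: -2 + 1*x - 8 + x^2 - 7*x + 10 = x^2 - 6*x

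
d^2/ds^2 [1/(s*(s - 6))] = 2*(s^2 + s*(s - 6) + (s - 6)^2)/(s^3*(s - 6)^3)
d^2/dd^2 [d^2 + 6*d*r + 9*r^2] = 2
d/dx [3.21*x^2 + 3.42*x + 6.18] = 6.42*x + 3.42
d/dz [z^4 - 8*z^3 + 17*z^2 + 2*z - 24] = 4*z^3 - 24*z^2 + 34*z + 2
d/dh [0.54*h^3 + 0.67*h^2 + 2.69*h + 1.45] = 1.62*h^2 + 1.34*h + 2.69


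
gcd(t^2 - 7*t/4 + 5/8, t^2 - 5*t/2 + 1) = t - 1/2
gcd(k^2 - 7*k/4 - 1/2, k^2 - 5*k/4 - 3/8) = k + 1/4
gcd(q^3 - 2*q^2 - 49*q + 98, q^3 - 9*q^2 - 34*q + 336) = q - 7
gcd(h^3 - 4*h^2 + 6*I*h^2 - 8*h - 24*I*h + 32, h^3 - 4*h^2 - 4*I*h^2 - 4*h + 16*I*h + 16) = h - 4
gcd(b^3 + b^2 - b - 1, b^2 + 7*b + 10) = 1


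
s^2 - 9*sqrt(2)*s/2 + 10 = (s - 5*sqrt(2)/2)*(s - 2*sqrt(2))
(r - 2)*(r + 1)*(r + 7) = r^3 + 6*r^2 - 9*r - 14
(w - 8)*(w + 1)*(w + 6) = w^3 - w^2 - 50*w - 48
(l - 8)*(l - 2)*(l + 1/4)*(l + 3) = l^4 - 27*l^3/4 - 63*l^2/4 + 89*l/2 + 12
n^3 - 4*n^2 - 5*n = n*(n - 5)*(n + 1)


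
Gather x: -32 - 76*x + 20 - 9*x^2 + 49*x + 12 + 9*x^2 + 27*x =0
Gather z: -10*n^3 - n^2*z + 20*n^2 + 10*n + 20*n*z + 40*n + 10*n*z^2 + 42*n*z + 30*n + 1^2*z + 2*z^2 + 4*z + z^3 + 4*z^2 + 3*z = -10*n^3 + 20*n^2 + 80*n + z^3 + z^2*(10*n + 6) + z*(-n^2 + 62*n + 8)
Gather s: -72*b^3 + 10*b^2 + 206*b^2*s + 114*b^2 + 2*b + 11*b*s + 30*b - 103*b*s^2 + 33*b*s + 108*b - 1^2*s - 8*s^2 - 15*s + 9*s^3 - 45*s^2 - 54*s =-72*b^3 + 124*b^2 + 140*b + 9*s^3 + s^2*(-103*b - 53) + s*(206*b^2 + 44*b - 70)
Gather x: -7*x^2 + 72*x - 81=-7*x^2 + 72*x - 81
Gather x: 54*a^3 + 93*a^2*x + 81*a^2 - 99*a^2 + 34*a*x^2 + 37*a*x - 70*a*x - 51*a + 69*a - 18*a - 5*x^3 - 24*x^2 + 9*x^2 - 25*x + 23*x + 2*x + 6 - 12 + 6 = 54*a^3 - 18*a^2 - 5*x^3 + x^2*(34*a - 15) + x*(93*a^2 - 33*a)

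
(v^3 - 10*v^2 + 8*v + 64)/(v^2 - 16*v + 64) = (v^2 - 2*v - 8)/(v - 8)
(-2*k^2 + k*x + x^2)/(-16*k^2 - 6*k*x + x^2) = (-k + x)/(-8*k + x)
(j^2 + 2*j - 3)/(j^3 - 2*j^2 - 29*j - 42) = (j - 1)/(j^2 - 5*j - 14)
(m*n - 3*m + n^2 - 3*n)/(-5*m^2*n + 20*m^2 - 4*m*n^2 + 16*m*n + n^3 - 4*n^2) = (3 - n)/(5*m*n - 20*m - n^2 + 4*n)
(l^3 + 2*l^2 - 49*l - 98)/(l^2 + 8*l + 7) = (l^2 - 5*l - 14)/(l + 1)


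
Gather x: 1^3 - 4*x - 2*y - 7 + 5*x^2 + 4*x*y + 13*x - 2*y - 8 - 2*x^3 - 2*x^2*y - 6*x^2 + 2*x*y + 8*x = -2*x^3 + x^2*(-2*y - 1) + x*(6*y + 17) - 4*y - 14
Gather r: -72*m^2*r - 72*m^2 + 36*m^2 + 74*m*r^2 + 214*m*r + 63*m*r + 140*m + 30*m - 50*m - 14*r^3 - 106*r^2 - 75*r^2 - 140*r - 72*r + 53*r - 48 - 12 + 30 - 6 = -36*m^2 + 120*m - 14*r^3 + r^2*(74*m - 181) + r*(-72*m^2 + 277*m - 159) - 36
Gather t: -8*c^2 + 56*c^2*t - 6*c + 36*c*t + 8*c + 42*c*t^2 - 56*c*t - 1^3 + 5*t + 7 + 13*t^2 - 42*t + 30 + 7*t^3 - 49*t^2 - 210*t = -8*c^2 + 2*c + 7*t^3 + t^2*(42*c - 36) + t*(56*c^2 - 20*c - 247) + 36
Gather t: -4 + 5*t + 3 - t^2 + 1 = -t^2 + 5*t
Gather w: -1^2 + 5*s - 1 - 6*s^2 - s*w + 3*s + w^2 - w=-6*s^2 + 8*s + w^2 + w*(-s - 1) - 2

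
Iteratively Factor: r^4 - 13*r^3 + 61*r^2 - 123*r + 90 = (r - 2)*(r^3 - 11*r^2 + 39*r - 45) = (r - 3)*(r - 2)*(r^2 - 8*r + 15) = (r - 3)^2*(r - 2)*(r - 5)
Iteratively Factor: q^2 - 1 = (q - 1)*(q + 1)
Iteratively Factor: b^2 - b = (b - 1)*(b)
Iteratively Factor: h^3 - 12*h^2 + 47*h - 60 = (h - 5)*(h^2 - 7*h + 12) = (h - 5)*(h - 4)*(h - 3)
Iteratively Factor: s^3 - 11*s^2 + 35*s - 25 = (s - 5)*(s^2 - 6*s + 5) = (s - 5)*(s - 1)*(s - 5)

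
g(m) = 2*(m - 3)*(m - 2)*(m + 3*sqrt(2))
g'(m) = 2*(m - 3)*(m - 2) + 2*(m - 3)*(m + 3*sqrt(2)) + 2*(m - 2)*(m + 3*sqrt(2))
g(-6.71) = -417.35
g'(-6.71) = 260.05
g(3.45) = 10.04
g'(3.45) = 30.54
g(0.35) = 40.16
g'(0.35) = -30.75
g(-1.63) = 87.82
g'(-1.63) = -9.55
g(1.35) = 12.00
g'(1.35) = -23.58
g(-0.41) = 62.99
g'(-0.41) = -28.18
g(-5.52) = -163.68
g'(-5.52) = 169.12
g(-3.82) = 33.55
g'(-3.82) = 68.70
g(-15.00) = -6583.50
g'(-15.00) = 1365.02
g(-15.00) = -6583.50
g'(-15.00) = 1365.02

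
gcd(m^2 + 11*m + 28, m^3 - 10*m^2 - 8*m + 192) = m + 4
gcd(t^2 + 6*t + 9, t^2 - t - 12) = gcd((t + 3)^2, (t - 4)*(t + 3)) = t + 3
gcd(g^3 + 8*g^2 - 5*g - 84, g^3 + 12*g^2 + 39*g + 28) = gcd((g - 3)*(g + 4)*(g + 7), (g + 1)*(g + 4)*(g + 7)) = g^2 + 11*g + 28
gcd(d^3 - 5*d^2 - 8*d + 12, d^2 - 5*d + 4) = d - 1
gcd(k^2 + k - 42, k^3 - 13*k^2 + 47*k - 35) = 1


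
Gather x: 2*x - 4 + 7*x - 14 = 9*x - 18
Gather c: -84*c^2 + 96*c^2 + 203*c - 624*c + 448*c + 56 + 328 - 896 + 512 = 12*c^2 + 27*c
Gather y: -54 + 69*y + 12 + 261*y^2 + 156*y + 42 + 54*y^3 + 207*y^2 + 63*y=54*y^3 + 468*y^2 + 288*y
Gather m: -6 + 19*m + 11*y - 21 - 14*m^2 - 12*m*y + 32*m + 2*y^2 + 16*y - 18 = -14*m^2 + m*(51 - 12*y) + 2*y^2 + 27*y - 45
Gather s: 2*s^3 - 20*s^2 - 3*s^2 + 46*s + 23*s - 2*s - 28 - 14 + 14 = 2*s^3 - 23*s^2 + 67*s - 28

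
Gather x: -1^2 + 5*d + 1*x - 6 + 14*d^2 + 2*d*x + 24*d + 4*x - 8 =14*d^2 + 29*d + x*(2*d + 5) - 15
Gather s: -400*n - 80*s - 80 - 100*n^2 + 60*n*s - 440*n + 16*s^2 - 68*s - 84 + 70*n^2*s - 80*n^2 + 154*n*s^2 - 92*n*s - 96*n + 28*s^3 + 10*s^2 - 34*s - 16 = -180*n^2 - 936*n + 28*s^3 + s^2*(154*n + 26) + s*(70*n^2 - 32*n - 182) - 180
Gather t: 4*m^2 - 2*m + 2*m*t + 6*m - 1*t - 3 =4*m^2 + 4*m + t*(2*m - 1) - 3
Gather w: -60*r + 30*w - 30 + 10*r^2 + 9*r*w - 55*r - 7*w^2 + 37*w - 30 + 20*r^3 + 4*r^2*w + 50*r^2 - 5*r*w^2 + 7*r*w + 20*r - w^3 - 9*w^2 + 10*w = 20*r^3 + 60*r^2 - 95*r - w^3 + w^2*(-5*r - 16) + w*(4*r^2 + 16*r + 77) - 60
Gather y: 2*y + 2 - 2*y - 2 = 0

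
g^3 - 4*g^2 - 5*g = g*(g - 5)*(g + 1)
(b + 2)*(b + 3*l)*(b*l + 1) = b^3*l + 3*b^2*l^2 + 2*b^2*l + b^2 + 6*b*l^2 + 3*b*l + 2*b + 6*l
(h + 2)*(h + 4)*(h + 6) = h^3 + 12*h^2 + 44*h + 48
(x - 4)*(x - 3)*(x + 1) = x^3 - 6*x^2 + 5*x + 12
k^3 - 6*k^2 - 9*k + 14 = (k - 7)*(k - 1)*(k + 2)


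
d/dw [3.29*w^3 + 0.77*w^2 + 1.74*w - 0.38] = 9.87*w^2 + 1.54*w + 1.74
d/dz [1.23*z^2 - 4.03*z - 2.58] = 2.46*z - 4.03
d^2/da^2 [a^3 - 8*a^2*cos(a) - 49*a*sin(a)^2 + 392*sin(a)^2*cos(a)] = 8*a^2*cos(a) + 32*a*sin(a) - 98*a*cos(2*a) + 6*a - 98*sin(2*a) - 114*cos(a) + 882*cos(3*a)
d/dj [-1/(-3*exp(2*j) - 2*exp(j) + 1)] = (-6*exp(j) - 2)*exp(j)/(3*exp(2*j) + 2*exp(j) - 1)^2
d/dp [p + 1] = 1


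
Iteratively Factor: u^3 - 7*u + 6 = (u - 2)*(u^2 + 2*u - 3) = (u - 2)*(u + 3)*(u - 1)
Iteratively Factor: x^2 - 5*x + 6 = (x - 3)*(x - 2)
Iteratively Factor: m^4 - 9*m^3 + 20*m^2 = (m - 4)*(m^3 - 5*m^2) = (m - 5)*(m - 4)*(m^2) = m*(m - 5)*(m - 4)*(m)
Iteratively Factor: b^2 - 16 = (b - 4)*(b + 4)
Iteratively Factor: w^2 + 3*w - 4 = (w - 1)*(w + 4)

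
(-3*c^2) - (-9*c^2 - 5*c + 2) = 6*c^2 + 5*c - 2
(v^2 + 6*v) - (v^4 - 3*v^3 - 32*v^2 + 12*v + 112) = -v^4 + 3*v^3 + 33*v^2 - 6*v - 112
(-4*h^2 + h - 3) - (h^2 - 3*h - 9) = -5*h^2 + 4*h + 6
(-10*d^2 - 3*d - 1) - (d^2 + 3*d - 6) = -11*d^2 - 6*d + 5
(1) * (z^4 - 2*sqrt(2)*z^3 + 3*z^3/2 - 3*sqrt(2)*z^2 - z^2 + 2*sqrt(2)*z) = z^4 - 2*sqrt(2)*z^3 + 3*z^3/2 - 3*sqrt(2)*z^2 - z^2 + 2*sqrt(2)*z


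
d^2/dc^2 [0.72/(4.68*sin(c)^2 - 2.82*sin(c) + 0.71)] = (-63.078912*sin(c)^4 + 28.506816*sin(c)^3 + 98.462304*sin(c)^2 - 58.455216*sin(c) + 6.666624)/(4.68*sin(c)^2 - 2.82*sin(c) + 0.71)^3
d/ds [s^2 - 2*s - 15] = 2*s - 2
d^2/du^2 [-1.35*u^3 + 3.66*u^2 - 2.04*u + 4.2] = 7.32 - 8.1*u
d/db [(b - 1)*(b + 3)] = 2*b + 2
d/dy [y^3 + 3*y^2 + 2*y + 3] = 3*y^2 + 6*y + 2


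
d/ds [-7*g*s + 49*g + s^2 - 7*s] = -7*g + 2*s - 7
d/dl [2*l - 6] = 2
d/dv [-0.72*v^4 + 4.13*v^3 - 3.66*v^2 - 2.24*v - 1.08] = -2.88*v^3 + 12.39*v^2 - 7.32*v - 2.24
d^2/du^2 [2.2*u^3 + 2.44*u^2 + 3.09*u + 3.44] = 13.2*u + 4.88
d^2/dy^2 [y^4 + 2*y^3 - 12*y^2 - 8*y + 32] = 12*y^2 + 12*y - 24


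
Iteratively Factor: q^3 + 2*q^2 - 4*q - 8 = (q + 2)*(q^2 - 4) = (q + 2)^2*(q - 2)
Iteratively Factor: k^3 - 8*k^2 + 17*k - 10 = (k - 5)*(k^2 - 3*k + 2) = (k - 5)*(k - 1)*(k - 2)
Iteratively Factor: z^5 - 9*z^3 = (z)*(z^4 - 9*z^2) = z*(z - 3)*(z^3 + 3*z^2) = z^2*(z - 3)*(z^2 + 3*z) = z^2*(z - 3)*(z + 3)*(z)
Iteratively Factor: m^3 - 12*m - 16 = (m + 2)*(m^2 - 2*m - 8) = (m + 2)^2*(m - 4)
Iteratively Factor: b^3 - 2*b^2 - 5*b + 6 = (b + 2)*(b^2 - 4*b + 3) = (b - 1)*(b + 2)*(b - 3)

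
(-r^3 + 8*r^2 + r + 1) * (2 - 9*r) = 9*r^4 - 74*r^3 + 7*r^2 - 7*r + 2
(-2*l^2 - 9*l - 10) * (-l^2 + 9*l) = 2*l^4 - 9*l^3 - 71*l^2 - 90*l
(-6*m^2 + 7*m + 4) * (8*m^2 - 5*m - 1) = -48*m^4 + 86*m^3 + 3*m^2 - 27*m - 4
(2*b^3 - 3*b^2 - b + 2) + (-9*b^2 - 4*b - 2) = 2*b^3 - 12*b^2 - 5*b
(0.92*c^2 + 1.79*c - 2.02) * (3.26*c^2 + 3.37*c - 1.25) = 2.9992*c^4 + 8.9358*c^3 - 1.7029*c^2 - 9.0449*c + 2.525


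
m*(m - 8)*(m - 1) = m^3 - 9*m^2 + 8*m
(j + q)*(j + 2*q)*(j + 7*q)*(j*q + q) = j^4*q + 10*j^3*q^2 + j^3*q + 23*j^2*q^3 + 10*j^2*q^2 + 14*j*q^4 + 23*j*q^3 + 14*q^4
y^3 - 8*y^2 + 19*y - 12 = (y - 4)*(y - 3)*(y - 1)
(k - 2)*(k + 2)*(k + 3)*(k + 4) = k^4 + 7*k^3 + 8*k^2 - 28*k - 48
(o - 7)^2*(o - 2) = o^3 - 16*o^2 + 77*o - 98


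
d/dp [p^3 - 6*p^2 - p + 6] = 3*p^2 - 12*p - 1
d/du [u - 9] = 1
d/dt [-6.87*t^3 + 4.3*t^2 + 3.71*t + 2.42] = -20.61*t^2 + 8.6*t + 3.71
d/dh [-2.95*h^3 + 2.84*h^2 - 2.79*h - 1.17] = -8.85*h^2 + 5.68*h - 2.79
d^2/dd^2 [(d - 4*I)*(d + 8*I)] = 2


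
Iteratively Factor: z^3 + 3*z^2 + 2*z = (z + 2)*(z^2 + z) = (z + 1)*(z + 2)*(z)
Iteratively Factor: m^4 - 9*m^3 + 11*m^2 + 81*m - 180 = (m - 4)*(m^3 - 5*m^2 - 9*m + 45) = (m - 5)*(m - 4)*(m^2 - 9) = (m - 5)*(m - 4)*(m - 3)*(m + 3)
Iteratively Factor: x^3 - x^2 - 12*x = (x)*(x^2 - x - 12) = x*(x + 3)*(x - 4)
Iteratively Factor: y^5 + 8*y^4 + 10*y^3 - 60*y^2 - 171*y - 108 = (y + 3)*(y^4 + 5*y^3 - 5*y^2 - 45*y - 36) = (y + 1)*(y + 3)*(y^3 + 4*y^2 - 9*y - 36) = (y + 1)*(y + 3)^2*(y^2 + y - 12) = (y - 3)*(y + 1)*(y + 3)^2*(y + 4)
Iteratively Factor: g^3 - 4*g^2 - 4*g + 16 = (g - 2)*(g^2 - 2*g - 8) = (g - 2)*(g + 2)*(g - 4)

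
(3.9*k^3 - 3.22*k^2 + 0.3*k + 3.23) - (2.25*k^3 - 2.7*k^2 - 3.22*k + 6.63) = 1.65*k^3 - 0.52*k^2 + 3.52*k - 3.4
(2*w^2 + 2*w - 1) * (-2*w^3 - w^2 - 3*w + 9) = -4*w^5 - 6*w^4 - 6*w^3 + 13*w^2 + 21*w - 9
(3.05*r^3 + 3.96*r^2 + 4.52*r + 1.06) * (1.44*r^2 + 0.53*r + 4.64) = 4.392*r^5 + 7.3189*r^4 + 22.7596*r^3 + 22.2964*r^2 + 21.5346*r + 4.9184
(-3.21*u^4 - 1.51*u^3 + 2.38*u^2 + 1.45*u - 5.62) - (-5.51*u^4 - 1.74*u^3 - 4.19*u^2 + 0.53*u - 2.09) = 2.3*u^4 + 0.23*u^3 + 6.57*u^2 + 0.92*u - 3.53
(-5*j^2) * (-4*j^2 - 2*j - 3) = 20*j^4 + 10*j^3 + 15*j^2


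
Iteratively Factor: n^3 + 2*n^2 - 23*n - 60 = (n + 3)*(n^2 - n - 20) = (n - 5)*(n + 3)*(n + 4)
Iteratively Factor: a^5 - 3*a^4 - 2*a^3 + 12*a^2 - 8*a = (a + 2)*(a^4 - 5*a^3 + 8*a^2 - 4*a) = (a - 1)*(a + 2)*(a^3 - 4*a^2 + 4*a) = a*(a - 1)*(a + 2)*(a^2 - 4*a + 4) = a*(a - 2)*(a - 1)*(a + 2)*(a - 2)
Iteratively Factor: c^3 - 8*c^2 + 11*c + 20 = (c - 4)*(c^2 - 4*c - 5) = (c - 4)*(c + 1)*(c - 5)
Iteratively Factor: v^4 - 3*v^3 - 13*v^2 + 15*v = (v + 3)*(v^3 - 6*v^2 + 5*v) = v*(v + 3)*(v^2 - 6*v + 5) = v*(v - 1)*(v + 3)*(v - 5)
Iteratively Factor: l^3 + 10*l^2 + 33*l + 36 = (l + 3)*(l^2 + 7*l + 12) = (l + 3)*(l + 4)*(l + 3)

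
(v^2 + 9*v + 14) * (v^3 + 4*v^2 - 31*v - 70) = v^5 + 13*v^4 + 19*v^3 - 293*v^2 - 1064*v - 980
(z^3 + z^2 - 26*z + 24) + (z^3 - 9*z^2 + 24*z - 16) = 2*z^3 - 8*z^2 - 2*z + 8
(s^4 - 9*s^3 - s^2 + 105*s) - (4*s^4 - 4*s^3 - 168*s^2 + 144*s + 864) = -3*s^4 - 5*s^3 + 167*s^2 - 39*s - 864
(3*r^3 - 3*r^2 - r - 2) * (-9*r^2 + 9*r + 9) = -27*r^5 + 54*r^4 + 9*r^3 - 18*r^2 - 27*r - 18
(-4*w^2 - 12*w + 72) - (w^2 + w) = -5*w^2 - 13*w + 72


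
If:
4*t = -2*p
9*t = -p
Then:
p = 0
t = 0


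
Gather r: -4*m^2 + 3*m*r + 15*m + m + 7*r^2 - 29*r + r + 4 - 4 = -4*m^2 + 16*m + 7*r^2 + r*(3*m - 28)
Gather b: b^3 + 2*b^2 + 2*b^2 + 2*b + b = b^3 + 4*b^2 + 3*b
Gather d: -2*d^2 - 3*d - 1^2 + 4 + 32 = -2*d^2 - 3*d + 35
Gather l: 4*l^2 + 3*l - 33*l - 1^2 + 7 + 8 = 4*l^2 - 30*l + 14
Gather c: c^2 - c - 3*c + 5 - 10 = c^2 - 4*c - 5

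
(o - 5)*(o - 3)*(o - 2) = o^3 - 10*o^2 + 31*o - 30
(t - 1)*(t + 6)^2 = t^3 + 11*t^2 + 24*t - 36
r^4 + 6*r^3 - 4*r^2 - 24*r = r*(r - 2)*(r + 2)*(r + 6)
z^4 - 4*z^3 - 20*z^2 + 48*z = z*(z - 6)*(z - 2)*(z + 4)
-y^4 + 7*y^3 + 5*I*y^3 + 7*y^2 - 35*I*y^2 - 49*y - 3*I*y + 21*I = (y - 7)*(y - 3*I)*(I*y + 1)^2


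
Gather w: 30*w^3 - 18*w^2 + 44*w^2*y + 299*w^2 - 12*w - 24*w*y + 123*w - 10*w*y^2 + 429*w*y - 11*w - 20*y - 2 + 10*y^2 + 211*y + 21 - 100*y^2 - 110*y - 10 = 30*w^3 + w^2*(44*y + 281) + w*(-10*y^2 + 405*y + 100) - 90*y^2 + 81*y + 9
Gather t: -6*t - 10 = -6*t - 10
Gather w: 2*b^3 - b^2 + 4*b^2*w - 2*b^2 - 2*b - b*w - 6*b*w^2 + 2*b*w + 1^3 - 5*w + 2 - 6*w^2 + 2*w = 2*b^3 - 3*b^2 - 2*b + w^2*(-6*b - 6) + w*(4*b^2 + b - 3) + 3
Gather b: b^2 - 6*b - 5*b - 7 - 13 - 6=b^2 - 11*b - 26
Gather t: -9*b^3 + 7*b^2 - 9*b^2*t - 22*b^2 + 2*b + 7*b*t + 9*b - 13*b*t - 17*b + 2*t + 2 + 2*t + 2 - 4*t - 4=-9*b^3 - 15*b^2 - 6*b + t*(-9*b^2 - 6*b)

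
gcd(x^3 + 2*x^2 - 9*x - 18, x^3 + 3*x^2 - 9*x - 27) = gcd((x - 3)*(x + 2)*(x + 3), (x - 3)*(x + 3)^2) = x^2 - 9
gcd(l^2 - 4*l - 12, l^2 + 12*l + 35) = 1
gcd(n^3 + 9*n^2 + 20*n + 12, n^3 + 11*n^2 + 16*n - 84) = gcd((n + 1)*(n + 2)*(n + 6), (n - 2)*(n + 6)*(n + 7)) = n + 6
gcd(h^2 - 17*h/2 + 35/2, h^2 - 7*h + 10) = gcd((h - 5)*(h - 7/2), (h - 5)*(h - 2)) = h - 5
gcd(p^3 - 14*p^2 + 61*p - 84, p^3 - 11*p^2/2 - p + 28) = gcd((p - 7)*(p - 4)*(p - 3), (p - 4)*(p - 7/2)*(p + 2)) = p - 4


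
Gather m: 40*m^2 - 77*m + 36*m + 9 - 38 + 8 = 40*m^2 - 41*m - 21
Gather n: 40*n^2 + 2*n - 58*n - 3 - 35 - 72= 40*n^2 - 56*n - 110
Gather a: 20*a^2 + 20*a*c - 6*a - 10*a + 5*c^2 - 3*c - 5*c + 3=20*a^2 + a*(20*c - 16) + 5*c^2 - 8*c + 3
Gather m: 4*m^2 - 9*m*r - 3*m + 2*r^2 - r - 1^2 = 4*m^2 + m*(-9*r - 3) + 2*r^2 - r - 1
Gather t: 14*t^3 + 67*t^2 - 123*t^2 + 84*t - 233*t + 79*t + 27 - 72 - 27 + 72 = 14*t^3 - 56*t^2 - 70*t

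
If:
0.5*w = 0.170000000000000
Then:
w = 0.34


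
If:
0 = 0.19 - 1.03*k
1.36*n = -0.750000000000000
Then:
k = 0.18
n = -0.55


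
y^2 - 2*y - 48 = (y - 8)*(y + 6)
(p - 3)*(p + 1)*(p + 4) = p^3 + 2*p^2 - 11*p - 12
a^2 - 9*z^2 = (a - 3*z)*(a + 3*z)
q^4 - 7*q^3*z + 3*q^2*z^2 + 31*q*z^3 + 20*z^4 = (q - 5*z)*(q - 4*z)*(q + z)^2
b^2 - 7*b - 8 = (b - 8)*(b + 1)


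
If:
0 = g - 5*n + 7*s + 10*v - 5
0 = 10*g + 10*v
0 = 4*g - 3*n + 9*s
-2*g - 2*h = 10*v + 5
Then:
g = -v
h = -4*v - 5/2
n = 109*v/24 - 15/8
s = 47*v/24 - 5/8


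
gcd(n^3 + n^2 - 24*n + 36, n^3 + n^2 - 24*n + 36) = n^3 + n^2 - 24*n + 36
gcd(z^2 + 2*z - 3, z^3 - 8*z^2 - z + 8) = z - 1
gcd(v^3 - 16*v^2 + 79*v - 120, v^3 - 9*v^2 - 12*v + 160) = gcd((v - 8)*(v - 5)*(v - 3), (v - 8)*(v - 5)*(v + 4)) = v^2 - 13*v + 40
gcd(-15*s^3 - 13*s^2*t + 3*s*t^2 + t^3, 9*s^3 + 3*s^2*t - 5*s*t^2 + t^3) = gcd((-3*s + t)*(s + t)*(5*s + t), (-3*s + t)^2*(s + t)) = 3*s^2 + 2*s*t - t^2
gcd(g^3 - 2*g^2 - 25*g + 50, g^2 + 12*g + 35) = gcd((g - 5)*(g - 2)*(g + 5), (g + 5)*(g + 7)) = g + 5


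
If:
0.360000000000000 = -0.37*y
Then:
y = -0.97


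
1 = 1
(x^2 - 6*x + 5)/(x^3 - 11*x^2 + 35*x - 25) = 1/(x - 5)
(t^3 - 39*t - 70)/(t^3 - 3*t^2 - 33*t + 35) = (t + 2)/(t - 1)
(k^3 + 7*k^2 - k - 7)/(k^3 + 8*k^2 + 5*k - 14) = (k + 1)/(k + 2)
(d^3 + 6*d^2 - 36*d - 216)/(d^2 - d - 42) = (d^2 - 36)/(d - 7)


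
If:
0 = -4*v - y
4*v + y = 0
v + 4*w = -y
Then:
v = -y/4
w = -3*y/16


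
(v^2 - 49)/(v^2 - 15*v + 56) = (v + 7)/(v - 8)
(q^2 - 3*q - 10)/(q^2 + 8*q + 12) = (q - 5)/(q + 6)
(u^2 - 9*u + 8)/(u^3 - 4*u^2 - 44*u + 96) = (u - 1)/(u^2 + 4*u - 12)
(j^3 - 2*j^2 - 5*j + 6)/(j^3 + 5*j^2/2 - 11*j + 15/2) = 2*(j^2 - j - 6)/(2*j^2 + 7*j - 15)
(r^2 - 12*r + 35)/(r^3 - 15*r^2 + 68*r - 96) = (r^2 - 12*r + 35)/(r^3 - 15*r^2 + 68*r - 96)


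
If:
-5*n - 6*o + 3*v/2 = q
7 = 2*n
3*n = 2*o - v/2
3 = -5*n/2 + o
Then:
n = 7/2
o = 47/4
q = -49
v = 26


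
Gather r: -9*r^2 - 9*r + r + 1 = -9*r^2 - 8*r + 1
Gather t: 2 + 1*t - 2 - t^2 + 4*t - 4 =-t^2 + 5*t - 4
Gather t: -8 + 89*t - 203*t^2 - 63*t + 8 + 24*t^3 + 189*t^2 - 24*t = 24*t^3 - 14*t^2 + 2*t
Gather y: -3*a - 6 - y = -3*a - y - 6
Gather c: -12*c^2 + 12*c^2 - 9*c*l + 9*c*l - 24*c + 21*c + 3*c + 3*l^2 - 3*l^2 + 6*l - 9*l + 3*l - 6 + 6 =0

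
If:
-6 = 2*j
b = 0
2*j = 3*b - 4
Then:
No Solution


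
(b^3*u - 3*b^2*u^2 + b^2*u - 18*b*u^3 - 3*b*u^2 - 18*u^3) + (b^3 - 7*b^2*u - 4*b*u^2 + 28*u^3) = b^3*u + b^3 - 3*b^2*u^2 - 6*b^2*u - 18*b*u^3 - 7*b*u^2 + 10*u^3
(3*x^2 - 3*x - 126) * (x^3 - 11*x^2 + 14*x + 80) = 3*x^5 - 36*x^4 - 51*x^3 + 1584*x^2 - 2004*x - 10080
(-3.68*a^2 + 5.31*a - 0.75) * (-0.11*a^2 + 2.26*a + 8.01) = 0.4048*a^4 - 8.9009*a^3 - 17.3937*a^2 + 40.8381*a - 6.0075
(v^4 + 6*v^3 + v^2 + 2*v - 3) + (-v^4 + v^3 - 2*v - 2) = 7*v^3 + v^2 - 5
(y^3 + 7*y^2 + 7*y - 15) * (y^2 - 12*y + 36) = y^5 - 5*y^4 - 41*y^3 + 153*y^2 + 432*y - 540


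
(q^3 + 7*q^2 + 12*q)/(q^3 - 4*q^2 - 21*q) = (q + 4)/(q - 7)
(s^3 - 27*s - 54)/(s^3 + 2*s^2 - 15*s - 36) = (s - 6)/(s - 4)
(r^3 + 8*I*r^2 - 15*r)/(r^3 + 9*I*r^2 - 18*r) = (r + 5*I)/(r + 6*I)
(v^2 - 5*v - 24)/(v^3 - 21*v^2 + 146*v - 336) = (v + 3)/(v^2 - 13*v + 42)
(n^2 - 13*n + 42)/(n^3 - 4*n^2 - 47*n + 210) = (n - 7)/(n^2 + 2*n - 35)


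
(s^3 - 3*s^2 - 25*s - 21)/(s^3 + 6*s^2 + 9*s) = (s^2 - 6*s - 7)/(s*(s + 3))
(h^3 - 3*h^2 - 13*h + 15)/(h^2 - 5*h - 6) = (-h^3 + 3*h^2 + 13*h - 15)/(-h^2 + 5*h + 6)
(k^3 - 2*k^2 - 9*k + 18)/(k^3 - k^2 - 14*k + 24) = (k + 3)/(k + 4)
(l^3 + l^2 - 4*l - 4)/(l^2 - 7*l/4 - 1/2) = 4*(l^2 + 3*l + 2)/(4*l + 1)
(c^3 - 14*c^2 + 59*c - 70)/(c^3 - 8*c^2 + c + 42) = (c^2 - 7*c + 10)/(c^2 - c - 6)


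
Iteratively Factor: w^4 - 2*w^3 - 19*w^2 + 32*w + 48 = (w + 4)*(w^3 - 6*w^2 + 5*w + 12) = (w - 3)*(w + 4)*(w^2 - 3*w - 4) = (w - 4)*(w - 3)*(w + 4)*(w + 1)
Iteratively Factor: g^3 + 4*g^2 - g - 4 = (g + 4)*(g^2 - 1) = (g - 1)*(g + 4)*(g + 1)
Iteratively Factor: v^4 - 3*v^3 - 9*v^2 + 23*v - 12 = (v - 1)*(v^3 - 2*v^2 - 11*v + 12) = (v - 4)*(v - 1)*(v^2 + 2*v - 3) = (v - 4)*(v - 1)*(v + 3)*(v - 1)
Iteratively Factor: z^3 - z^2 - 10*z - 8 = (z + 2)*(z^2 - 3*z - 4) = (z - 4)*(z + 2)*(z + 1)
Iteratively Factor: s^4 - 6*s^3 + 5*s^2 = (s)*(s^3 - 6*s^2 + 5*s) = s^2*(s^2 - 6*s + 5) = s^2*(s - 1)*(s - 5)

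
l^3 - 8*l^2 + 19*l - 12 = (l - 4)*(l - 3)*(l - 1)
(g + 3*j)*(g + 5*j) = g^2 + 8*g*j + 15*j^2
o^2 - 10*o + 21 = (o - 7)*(o - 3)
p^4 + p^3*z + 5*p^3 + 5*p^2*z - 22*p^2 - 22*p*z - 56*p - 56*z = (p - 4)*(p + 2)*(p + 7)*(p + z)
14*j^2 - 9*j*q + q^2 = (-7*j + q)*(-2*j + q)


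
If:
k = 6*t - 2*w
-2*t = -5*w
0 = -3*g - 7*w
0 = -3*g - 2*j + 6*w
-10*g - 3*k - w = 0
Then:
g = 0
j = 0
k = 0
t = 0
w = 0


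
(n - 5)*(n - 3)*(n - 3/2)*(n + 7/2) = n^4 - 6*n^3 - 25*n^2/4 + 72*n - 315/4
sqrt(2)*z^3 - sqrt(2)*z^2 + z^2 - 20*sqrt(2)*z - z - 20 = (z - 5)*(z + 4)*(sqrt(2)*z + 1)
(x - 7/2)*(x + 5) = x^2 + 3*x/2 - 35/2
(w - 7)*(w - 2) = w^2 - 9*w + 14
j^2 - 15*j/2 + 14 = (j - 4)*(j - 7/2)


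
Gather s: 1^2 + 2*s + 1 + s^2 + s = s^2 + 3*s + 2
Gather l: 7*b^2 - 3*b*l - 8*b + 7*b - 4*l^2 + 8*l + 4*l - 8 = 7*b^2 - b - 4*l^2 + l*(12 - 3*b) - 8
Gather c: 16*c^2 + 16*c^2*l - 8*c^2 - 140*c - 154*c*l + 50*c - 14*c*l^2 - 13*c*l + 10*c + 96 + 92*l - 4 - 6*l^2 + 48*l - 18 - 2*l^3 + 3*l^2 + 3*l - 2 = c^2*(16*l + 8) + c*(-14*l^2 - 167*l - 80) - 2*l^3 - 3*l^2 + 143*l + 72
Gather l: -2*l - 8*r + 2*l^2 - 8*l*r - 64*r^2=2*l^2 + l*(-8*r - 2) - 64*r^2 - 8*r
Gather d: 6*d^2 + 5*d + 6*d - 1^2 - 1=6*d^2 + 11*d - 2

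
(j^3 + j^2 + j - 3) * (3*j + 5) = 3*j^4 + 8*j^3 + 8*j^2 - 4*j - 15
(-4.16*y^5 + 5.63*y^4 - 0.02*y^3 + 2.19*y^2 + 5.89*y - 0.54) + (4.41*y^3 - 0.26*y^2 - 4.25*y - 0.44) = -4.16*y^5 + 5.63*y^4 + 4.39*y^3 + 1.93*y^2 + 1.64*y - 0.98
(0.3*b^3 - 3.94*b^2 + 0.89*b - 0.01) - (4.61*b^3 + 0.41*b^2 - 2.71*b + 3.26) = -4.31*b^3 - 4.35*b^2 + 3.6*b - 3.27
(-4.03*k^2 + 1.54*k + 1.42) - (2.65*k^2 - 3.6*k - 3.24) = -6.68*k^2 + 5.14*k + 4.66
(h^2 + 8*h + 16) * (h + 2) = h^3 + 10*h^2 + 32*h + 32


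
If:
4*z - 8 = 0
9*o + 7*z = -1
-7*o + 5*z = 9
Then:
No Solution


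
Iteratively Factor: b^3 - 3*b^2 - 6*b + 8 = (b - 1)*(b^2 - 2*b - 8) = (b - 1)*(b + 2)*(b - 4)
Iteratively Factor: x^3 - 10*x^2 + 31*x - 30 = (x - 2)*(x^2 - 8*x + 15) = (x - 5)*(x - 2)*(x - 3)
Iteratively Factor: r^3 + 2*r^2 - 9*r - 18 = (r + 2)*(r^2 - 9) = (r + 2)*(r + 3)*(r - 3)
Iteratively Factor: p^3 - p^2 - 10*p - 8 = (p + 1)*(p^2 - 2*p - 8) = (p + 1)*(p + 2)*(p - 4)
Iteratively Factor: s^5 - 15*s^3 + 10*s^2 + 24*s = (s - 2)*(s^4 + 2*s^3 - 11*s^2 - 12*s) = s*(s - 2)*(s^3 + 2*s^2 - 11*s - 12) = s*(s - 2)*(s + 1)*(s^2 + s - 12) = s*(s - 2)*(s + 1)*(s + 4)*(s - 3)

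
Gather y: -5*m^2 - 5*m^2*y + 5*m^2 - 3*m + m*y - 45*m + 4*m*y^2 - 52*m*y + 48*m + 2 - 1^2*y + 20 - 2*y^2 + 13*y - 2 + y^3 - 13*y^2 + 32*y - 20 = y^3 + y^2*(4*m - 15) + y*(-5*m^2 - 51*m + 44)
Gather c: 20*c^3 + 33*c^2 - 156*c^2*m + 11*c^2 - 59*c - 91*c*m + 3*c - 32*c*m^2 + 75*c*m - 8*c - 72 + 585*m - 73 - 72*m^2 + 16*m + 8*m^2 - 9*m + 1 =20*c^3 + c^2*(44 - 156*m) + c*(-32*m^2 - 16*m - 64) - 64*m^2 + 592*m - 144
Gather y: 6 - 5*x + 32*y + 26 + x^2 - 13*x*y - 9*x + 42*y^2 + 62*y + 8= x^2 - 14*x + 42*y^2 + y*(94 - 13*x) + 40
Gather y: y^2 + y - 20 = y^2 + y - 20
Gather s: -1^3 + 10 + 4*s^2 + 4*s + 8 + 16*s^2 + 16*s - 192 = 20*s^2 + 20*s - 175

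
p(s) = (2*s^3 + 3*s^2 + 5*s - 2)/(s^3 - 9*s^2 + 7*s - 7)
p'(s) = (-3*s^2 + 18*s - 7)*(2*s^3 + 3*s^2 + 5*s - 2)/(s^3 - 9*s^2 + 7*s - 7)^2 + (6*s^2 + 6*s + 5)/(s^3 - 9*s^2 + 7*s - 7) = 3*(-7*s^4 + 6*s^3 + 10*s^2 - 26*s - 7)/(s^6 - 18*s^5 + 95*s^4 - 140*s^3 + 175*s^2 - 98*s + 49)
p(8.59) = 66.88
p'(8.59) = -193.76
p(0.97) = -0.97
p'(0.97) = -1.17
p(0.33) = -0.01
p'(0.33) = -1.36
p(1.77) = -1.58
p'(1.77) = -0.58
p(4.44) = -3.87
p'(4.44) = -1.47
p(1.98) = -1.70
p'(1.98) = -0.56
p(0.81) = -0.76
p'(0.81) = -1.42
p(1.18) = -1.18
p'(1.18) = -0.89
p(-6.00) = 0.60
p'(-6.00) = -0.09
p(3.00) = -2.35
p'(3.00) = -0.75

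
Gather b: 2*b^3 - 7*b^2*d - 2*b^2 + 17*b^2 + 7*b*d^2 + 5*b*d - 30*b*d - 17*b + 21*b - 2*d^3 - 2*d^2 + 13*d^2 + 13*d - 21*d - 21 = 2*b^3 + b^2*(15 - 7*d) + b*(7*d^2 - 25*d + 4) - 2*d^3 + 11*d^2 - 8*d - 21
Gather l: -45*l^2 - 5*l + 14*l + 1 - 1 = -45*l^2 + 9*l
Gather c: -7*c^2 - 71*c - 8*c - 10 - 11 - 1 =-7*c^2 - 79*c - 22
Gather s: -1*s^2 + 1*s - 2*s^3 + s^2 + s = -2*s^3 + 2*s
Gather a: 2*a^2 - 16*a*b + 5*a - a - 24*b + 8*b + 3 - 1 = 2*a^2 + a*(4 - 16*b) - 16*b + 2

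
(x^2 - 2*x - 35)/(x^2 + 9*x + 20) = (x - 7)/(x + 4)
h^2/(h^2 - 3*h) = h/(h - 3)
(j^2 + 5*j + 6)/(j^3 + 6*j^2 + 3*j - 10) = (j + 3)/(j^2 + 4*j - 5)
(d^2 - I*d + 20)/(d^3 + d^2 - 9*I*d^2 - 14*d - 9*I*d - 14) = (d^2 - I*d + 20)/(d^3 + d^2*(1 - 9*I) - d*(14 + 9*I) - 14)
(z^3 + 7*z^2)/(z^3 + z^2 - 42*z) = z/(z - 6)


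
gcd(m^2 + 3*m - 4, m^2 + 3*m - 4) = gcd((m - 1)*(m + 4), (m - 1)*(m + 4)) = m^2 + 3*m - 4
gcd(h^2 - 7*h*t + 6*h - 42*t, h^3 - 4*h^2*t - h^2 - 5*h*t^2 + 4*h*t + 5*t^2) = 1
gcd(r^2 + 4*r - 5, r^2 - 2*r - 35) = r + 5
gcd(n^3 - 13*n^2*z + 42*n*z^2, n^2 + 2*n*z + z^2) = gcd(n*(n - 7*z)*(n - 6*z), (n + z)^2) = 1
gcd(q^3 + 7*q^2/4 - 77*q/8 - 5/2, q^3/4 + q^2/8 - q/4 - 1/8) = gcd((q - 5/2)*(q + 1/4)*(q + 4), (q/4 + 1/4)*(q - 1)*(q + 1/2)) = 1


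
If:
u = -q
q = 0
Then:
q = 0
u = 0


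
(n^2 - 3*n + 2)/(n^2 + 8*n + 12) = (n^2 - 3*n + 2)/(n^2 + 8*n + 12)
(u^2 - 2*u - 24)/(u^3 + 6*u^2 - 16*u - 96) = (u - 6)/(u^2 + 2*u - 24)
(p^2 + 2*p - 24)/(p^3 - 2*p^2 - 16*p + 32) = (p + 6)/(p^2 + 2*p - 8)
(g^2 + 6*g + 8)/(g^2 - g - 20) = (g + 2)/(g - 5)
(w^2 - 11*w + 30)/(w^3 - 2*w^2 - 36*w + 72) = (w - 5)/(w^2 + 4*w - 12)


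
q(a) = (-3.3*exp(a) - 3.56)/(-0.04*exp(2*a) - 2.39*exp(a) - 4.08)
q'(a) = (-3.3*exp(a) - 3.56)*(0.08*exp(2*a) + 2.39*exp(a))/(-0.04*exp(2*a) - 2.39*exp(a) - 4.08)^2 - 3.3*exp(a)/(-0.04*exp(2*a) - 2.39*exp(a) - 4.08) = (-0.132*exp(2*a) - 0.2848*exp(a) + 4.9556)*exp(a)/(0.0016*exp(4*a) + 0.1912*exp(3*a) + 6.0385*exp(2*a) + 19.5024*exp(a) + 16.6464)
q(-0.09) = 1.04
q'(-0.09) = 0.11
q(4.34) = 0.61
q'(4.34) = -0.34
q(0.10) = 1.06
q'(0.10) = 0.11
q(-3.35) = 0.88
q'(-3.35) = 0.01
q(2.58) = 1.11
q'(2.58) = -0.16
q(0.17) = 1.07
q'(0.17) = 0.11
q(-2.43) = 0.90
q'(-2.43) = 0.02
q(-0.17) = 1.04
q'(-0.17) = 0.10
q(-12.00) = 0.87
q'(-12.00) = 0.00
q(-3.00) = 0.89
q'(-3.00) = 0.01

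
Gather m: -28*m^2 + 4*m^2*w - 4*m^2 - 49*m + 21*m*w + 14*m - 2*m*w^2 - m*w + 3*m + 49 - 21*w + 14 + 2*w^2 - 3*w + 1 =m^2*(4*w - 32) + m*(-2*w^2 + 20*w - 32) + 2*w^2 - 24*w + 64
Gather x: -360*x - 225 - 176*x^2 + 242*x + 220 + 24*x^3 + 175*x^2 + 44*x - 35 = 24*x^3 - x^2 - 74*x - 40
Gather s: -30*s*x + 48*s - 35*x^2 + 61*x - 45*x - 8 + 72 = s*(48 - 30*x) - 35*x^2 + 16*x + 64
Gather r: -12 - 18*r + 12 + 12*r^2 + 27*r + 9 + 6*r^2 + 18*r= 18*r^2 + 27*r + 9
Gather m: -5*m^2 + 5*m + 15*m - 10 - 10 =-5*m^2 + 20*m - 20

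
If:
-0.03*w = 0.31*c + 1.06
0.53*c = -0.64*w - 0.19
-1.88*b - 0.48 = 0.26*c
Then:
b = 0.25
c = -3.69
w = 2.76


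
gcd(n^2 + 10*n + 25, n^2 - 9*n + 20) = 1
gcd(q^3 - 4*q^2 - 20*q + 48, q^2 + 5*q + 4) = q + 4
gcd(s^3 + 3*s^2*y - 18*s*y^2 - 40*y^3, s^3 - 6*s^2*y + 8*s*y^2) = -s + 4*y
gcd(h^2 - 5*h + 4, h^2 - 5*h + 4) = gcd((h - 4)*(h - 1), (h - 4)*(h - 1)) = h^2 - 5*h + 4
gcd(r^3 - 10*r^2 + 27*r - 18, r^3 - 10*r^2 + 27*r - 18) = r^3 - 10*r^2 + 27*r - 18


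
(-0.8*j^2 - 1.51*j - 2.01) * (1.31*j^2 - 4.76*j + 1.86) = -1.048*j^4 + 1.8299*j^3 + 3.0665*j^2 + 6.759*j - 3.7386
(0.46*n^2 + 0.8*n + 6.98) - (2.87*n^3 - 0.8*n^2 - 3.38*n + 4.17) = -2.87*n^3 + 1.26*n^2 + 4.18*n + 2.81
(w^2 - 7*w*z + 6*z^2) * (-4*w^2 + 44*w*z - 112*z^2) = -4*w^4 + 72*w^3*z - 444*w^2*z^2 + 1048*w*z^3 - 672*z^4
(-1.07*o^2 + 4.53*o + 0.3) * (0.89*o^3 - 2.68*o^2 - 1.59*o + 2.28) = -0.9523*o^5 + 6.8993*o^4 - 10.1721*o^3 - 10.4463*o^2 + 9.8514*o + 0.684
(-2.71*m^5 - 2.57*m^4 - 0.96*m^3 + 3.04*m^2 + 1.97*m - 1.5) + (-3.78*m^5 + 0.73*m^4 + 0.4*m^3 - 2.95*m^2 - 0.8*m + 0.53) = -6.49*m^5 - 1.84*m^4 - 0.56*m^3 + 0.0899999999999999*m^2 + 1.17*m - 0.97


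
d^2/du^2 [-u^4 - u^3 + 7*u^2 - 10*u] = -12*u^2 - 6*u + 14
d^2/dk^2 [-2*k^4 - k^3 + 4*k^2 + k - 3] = -24*k^2 - 6*k + 8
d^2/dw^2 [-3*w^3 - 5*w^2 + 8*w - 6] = -18*w - 10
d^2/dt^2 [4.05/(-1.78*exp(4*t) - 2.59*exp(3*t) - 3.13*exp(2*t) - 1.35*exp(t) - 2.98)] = (-4.05*(7.12*exp(3*t) + 7.77*exp(2*t) + 6.26*exp(t) + 1.35)*(14.24*exp(3*t) + 15.54*exp(2*t) + 12.52*exp(t) + 2.7)*exp(t) + (115.344*exp(3*t) + 94.4055*exp(2*t) + 50.706*exp(t) + 5.4675)*(1.78*exp(4*t) + 2.59*exp(3*t) + 3.13*exp(2*t) + 1.35*exp(t) + 2.98))*exp(t)/(1.78*exp(4*t) + 2.59*exp(3*t) + 3.13*exp(2*t) + 1.35*exp(t) + 2.98)^3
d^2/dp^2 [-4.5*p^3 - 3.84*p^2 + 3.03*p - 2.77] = -27.0*p - 7.68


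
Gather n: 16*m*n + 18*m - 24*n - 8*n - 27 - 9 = 18*m + n*(16*m - 32) - 36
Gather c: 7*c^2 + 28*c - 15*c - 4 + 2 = 7*c^2 + 13*c - 2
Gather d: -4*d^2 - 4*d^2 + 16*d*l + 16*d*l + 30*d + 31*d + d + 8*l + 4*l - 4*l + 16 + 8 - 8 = -8*d^2 + d*(32*l + 62) + 8*l + 16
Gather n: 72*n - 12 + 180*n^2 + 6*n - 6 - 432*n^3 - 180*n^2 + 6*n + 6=-432*n^3 + 84*n - 12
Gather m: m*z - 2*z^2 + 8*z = m*z - 2*z^2 + 8*z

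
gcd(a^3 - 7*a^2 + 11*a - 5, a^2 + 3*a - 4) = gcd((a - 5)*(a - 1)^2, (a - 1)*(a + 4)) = a - 1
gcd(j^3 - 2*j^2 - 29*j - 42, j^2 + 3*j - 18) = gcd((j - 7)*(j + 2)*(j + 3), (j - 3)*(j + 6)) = 1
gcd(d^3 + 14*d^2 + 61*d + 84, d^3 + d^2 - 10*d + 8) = d + 4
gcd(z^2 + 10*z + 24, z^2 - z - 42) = z + 6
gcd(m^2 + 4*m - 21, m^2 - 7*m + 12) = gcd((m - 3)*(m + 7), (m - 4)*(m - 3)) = m - 3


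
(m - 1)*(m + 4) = m^2 + 3*m - 4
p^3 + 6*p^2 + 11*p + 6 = (p + 1)*(p + 2)*(p + 3)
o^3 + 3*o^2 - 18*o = o*(o - 3)*(o + 6)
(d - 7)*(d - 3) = d^2 - 10*d + 21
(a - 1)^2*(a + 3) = a^3 + a^2 - 5*a + 3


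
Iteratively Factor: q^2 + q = (q + 1)*(q)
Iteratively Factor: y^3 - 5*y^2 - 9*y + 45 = (y - 5)*(y^2 - 9) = (y - 5)*(y - 3)*(y + 3)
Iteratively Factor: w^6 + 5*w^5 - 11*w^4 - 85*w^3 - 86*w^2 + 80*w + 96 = (w + 3)*(w^5 + 2*w^4 - 17*w^3 - 34*w^2 + 16*w + 32) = (w + 2)*(w + 3)*(w^4 - 17*w^2 + 16) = (w + 1)*(w + 2)*(w + 3)*(w^3 - w^2 - 16*w + 16) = (w + 1)*(w + 2)*(w + 3)*(w + 4)*(w^2 - 5*w + 4) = (w - 4)*(w + 1)*(w + 2)*(w + 3)*(w + 4)*(w - 1)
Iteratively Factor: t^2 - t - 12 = (t + 3)*(t - 4)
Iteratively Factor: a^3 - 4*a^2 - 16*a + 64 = (a - 4)*(a^2 - 16) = (a - 4)*(a + 4)*(a - 4)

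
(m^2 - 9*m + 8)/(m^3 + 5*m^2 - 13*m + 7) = (m - 8)/(m^2 + 6*m - 7)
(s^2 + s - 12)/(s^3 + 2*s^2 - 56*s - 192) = (s - 3)/(s^2 - 2*s - 48)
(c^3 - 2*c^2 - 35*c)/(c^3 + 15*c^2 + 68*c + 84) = c*(c^2 - 2*c - 35)/(c^3 + 15*c^2 + 68*c + 84)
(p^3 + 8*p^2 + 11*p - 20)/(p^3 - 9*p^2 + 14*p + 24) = (p^3 + 8*p^2 + 11*p - 20)/(p^3 - 9*p^2 + 14*p + 24)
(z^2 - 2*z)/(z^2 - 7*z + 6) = z*(z - 2)/(z^2 - 7*z + 6)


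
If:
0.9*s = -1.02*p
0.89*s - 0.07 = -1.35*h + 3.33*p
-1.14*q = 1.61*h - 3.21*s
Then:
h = 0.0518518518518519 - 2.83572984749455*s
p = -0.882352941176471*s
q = 6.82063601268968*s - 0.0732293697205978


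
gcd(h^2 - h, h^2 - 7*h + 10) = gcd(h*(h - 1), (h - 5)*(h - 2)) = 1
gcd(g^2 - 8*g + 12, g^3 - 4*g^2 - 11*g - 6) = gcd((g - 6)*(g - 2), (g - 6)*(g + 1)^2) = g - 6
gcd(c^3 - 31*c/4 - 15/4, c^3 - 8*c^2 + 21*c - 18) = c - 3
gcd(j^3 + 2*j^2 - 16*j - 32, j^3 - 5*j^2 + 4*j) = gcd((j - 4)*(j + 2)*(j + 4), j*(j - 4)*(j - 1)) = j - 4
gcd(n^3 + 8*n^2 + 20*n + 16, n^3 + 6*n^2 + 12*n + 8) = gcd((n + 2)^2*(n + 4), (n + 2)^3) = n^2 + 4*n + 4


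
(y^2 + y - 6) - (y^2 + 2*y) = -y - 6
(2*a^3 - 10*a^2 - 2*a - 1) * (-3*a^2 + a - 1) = -6*a^5 + 32*a^4 - 6*a^3 + 11*a^2 + a + 1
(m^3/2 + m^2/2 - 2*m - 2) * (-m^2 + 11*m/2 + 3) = -m^5/2 + 9*m^4/4 + 25*m^3/4 - 15*m^2/2 - 17*m - 6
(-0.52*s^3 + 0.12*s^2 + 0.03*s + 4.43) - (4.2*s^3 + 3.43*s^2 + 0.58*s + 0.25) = -4.72*s^3 - 3.31*s^2 - 0.55*s + 4.18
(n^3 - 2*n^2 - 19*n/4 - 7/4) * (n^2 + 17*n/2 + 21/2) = n^5 + 13*n^4/2 - 45*n^3/4 - 505*n^2/8 - 259*n/4 - 147/8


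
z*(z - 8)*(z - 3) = z^3 - 11*z^2 + 24*z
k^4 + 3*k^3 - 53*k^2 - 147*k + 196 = (k - 7)*(k - 1)*(k + 4)*(k + 7)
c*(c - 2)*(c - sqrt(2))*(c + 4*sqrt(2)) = c^4 - 2*c^3 + 3*sqrt(2)*c^3 - 6*sqrt(2)*c^2 - 8*c^2 + 16*c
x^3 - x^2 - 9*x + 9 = (x - 3)*(x - 1)*(x + 3)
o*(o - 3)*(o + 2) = o^3 - o^2 - 6*o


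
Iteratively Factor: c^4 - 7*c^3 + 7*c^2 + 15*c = (c - 5)*(c^3 - 2*c^2 - 3*c) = (c - 5)*(c + 1)*(c^2 - 3*c) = (c - 5)*(c - 3)*(c + 1)*(c)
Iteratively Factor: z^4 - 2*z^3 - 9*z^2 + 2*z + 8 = (z - 1)*(z^3 - z^2 - 10*z - 8) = (z - 1)*(z + 1)*(z^2 - 2*z - 8) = (z - 4)*(z - 1)*(z + 1)*(z + 2)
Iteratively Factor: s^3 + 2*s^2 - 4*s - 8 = (s + 2)*(s^2 - 4) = (s - 2)*(s + 2)*(s + 2)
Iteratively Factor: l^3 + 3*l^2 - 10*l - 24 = (l + 2)*(l^2 + l - 12) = (l - 3)*(l + 2)*(l + 4)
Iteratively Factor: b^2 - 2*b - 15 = (b + 3)*(b - 5)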